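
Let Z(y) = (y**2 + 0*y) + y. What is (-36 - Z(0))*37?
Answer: -1332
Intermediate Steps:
Z(y) = y + y**2 (Z(y) = (y**2 + 0) + y = y**2 + y = y + y**2)
(-36 - Z(0))*37 = (-36 - 0*(1 + 0))*37 = (-36 - 0)*37 = (-36 - 1*0)*37 = (-36 + 0)*37 = -36*37 = -1332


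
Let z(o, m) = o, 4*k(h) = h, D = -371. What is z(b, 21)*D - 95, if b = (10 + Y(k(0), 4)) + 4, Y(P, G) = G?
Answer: -6773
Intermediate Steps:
k(h) = h/4
b = 18 (b = (10 + 4) + 4 = 14 + 4 = 18)
z(b, 21)*D - 95 = 18*(-371) - 95 = -6678 - 95 = -6773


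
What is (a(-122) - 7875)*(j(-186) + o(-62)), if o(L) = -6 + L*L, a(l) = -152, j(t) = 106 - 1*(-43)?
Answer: -32003649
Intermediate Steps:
j(t) = 149 (j(t) = 106 + 43 = 149)
o(L) = -6 + L²
(a(-122) - 7875)*(j(-186) + o(-62)) = (-152 - 7875)*(149 + (-6 + (-62)²)) = -8027*(149 + (-6 + 3844)) = -8027*(149 + 3838) = -8027*3987 = -32003649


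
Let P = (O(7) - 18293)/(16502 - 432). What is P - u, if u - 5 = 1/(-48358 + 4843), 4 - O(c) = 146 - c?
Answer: -85966172/13985721 ≈ -6.1467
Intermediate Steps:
O(c) = -142 + c (O(c) = 4 - (146 - c) = 4 + (-146 + c) = -142 + c)
u = 217574/43515 (u = 5 + 1/(-48358 + 4843) = 5 + 1/(-43515) = 5 - 1/43515 = 217574/43515 ≈ 5.0000)
P = -9214/8035 (P = ((-142 + 7) - 18293)/(16502 - 432) = (-135 - 18293)/16070 = -18428*1/16070 = -9214/8035 ≈ -1.1467)
P - u = -9214/8035 - 1*217574/43515 = -9214/8035 - 217574/43515 = -85966172/13985721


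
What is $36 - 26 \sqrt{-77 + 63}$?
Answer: $36 - 26 i \sqrt{14} \approx 36.0 - 97.283 i$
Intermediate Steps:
$36 - 26 \sqrt{-77 + 63} = 36 - 26 \sqrt{-14} = 36 - 26 i \sqrt{14}$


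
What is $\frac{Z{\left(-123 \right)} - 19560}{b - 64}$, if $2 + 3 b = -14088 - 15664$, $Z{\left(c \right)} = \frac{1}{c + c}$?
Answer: $\frac{209207}{106764} \approx 1.9595$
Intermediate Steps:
$Z{\left(c \right)} = \frac{1}{2 c}$
$b = -9918$ ($b = - \frac{2}{3} + \frac{-14088 - 15664}{3} = - \frac{2}{3} + \frac{1}{3} \left(-29752\right) = - \frac{2}{3} - \frac{29752}{3} = -9918$)
$\frac{Z{\left(-123 \right)} - 19560}{b - 64} = \frac{\frac{1}{2 \left(-123\right)} - 19560}{-9918 - 64} = \frac{\frac{1}{2} \left(- \frac{1}{123}\right) - 19560}{-9982} = \left(- \frac{1}{246} - 19560\right) \left(- \frac{1}{9982}\right) = \left(- \frac{4811761}{246}\right) \left(- \frac{1}{9982}\right) = \frac{209207}{106764}$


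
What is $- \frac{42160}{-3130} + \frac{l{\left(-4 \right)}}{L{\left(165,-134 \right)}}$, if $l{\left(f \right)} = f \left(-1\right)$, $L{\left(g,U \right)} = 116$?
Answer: $\frac{122577}{9077} \approx 13.504$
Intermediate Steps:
$l{\left(f \right)} = - f$
$- \frac{42160}{-3130} + \frac{l{\left(-4 \right)}}{L{\left(165,-134 \right)}} = - \frac{42160}{-3130} + \frac{\left(-1\right) \left(-4\right)}{116} = \left(-42160\right) \left(- \frac{1}{3130}\right) + 4 \cdot \frac{1}{116} = \frac{4216}{313} + \frac{1}{29} = \frac{122577}{9077}$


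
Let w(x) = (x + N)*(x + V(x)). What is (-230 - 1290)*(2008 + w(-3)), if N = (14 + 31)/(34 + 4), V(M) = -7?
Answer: -3079760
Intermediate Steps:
N = 45/38 ≈ 1.1842
w(x) = (-7 + x)*(45/38 + x) (w(x) = (x + 45/38)*(x - 7) = (45/38 + x)*(-7 + x) = (-7 + x)*(45/38 + x))
(-230 - 1290)*(2008 + w(-3)) = (-230 - 1290)*(2008 + (-315/38 + (-3)**2 - 221/38*(-3))) = -1520*(2008 + (-315/38 + 9 + 663/38)) = -1520*(2008 + 345/19) = -1520*38497/19 = -3079760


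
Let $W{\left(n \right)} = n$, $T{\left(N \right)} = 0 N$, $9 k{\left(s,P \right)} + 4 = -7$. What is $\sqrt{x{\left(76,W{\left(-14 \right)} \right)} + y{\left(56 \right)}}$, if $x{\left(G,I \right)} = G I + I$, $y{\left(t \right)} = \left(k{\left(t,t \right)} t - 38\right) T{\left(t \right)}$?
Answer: $7 i \sqrt{22} \approx 32.833 i$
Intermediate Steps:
$k{\left(s,P \right)} = - \frac{11}{9}$ ($k{\left(s,P \right)} = - \frac{4}{9} + \frac{1}{9} \left(-7\right) = - \frac{4}{9} - \frac{7}{9} = - \frac{11}{9}$)
$T{\left(N \right)} = 0$
$y{\left(t \right)} = 0$ ($y{\left(t \right)} = \left(- \frac{11 t}{9} - 38\right) 0 = \left(-38 - \frac{11 t}{9}\right) 0 = 0$)
$x{\left(G,I \right)} = I + G I$
$\sqrt{x{\left(76,W{\left(-14 \right)} \right)} + y{\left(56 \right)}} = \sqrt{- 14 \left(1 + 76\right) + 0} = \sqrt{\left(-14\right) 77 + 0} = \sqrt{-1078 + 0} = \sqrt{-1078} = 7 i \sqrt{22}$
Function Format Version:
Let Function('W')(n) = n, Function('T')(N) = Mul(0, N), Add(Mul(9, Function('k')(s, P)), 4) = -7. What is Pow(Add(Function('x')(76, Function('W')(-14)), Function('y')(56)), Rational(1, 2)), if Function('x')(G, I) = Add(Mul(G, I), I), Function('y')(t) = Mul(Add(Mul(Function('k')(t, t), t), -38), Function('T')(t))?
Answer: Mul(7, I, Pow(22, Rational(1, 2))) ≈ Mul(32.833, I)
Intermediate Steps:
Function('k')(s, P) = Rational(-11, 9) (Function('k')(s, P) = Add(Rational(-4, 9), Mul(Rational(1, 9), -7)) = Add(Rational(-4, 9), Rational(-7, 9)) = Rational(-11, 9))
Function('T')(N) = 0
Function('y')(t) = 0 (Function('y')(t) = Mul(Add(Mul(Rational(-11, 9), t), -38), 0) = Mul(Add(-38, Mul(Rational(-11, 9), t)), 0) = 0)
Function('x')(G, I) = Add(I, Mul(G, I))
Pow(Add(Function('x')(76, Function('W')(-14)), Function('y')(56)), Rational(1, 2)) = Pow(Add(Mul(-14, Add(1, 76)), 0), Rational(1, 2)) = Pow(Add(Mul(-14, 77), 0), Rational(1, 2)) = Pow(Add(-1078, 0), Rational(1, 2)) = Pow(-1078, Rational(1, 2)) = Mul(7, I, Pow(22, Rational(1, 2)))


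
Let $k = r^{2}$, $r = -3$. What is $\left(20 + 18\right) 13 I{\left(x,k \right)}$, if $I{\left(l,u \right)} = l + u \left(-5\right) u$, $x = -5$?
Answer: $-202540$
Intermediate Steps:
$k = 9$ ($k = \left(-3\right)^{2} = 9$)
$I{\left(l,u \right)} = l - 5 u^{2}$ ($I{\left(l,u \right)} = l + - 5 u u = l - 5 u^{2}$)
$\left(20 + 18\right) 13 I{\left(x,k \right)} = \left(20 + 18\right) 13 \left(-5 - 5 \cdot 9^{2}\right) = 38 \cdot 13 \left(-5 - 405\right) = 494 \left(-5 - 405\right) = 494 \left(-410\right) = -202540$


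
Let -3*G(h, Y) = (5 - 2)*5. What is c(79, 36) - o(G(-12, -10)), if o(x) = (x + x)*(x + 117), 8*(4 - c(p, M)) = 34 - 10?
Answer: 1121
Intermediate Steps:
G(h, Y) = -5 (G(h, Y) = -(5 - 2)*5/3 = -5)
c(p, M) = 1 (c(p, M) = 4 - (34 - 10)/8 = 4 - ⅛*24 = 4 - 3 = 1)
o(x) = 2*x*(117 + x) (o(x) = (2*x)*(117 + x) = 2*x*(117 + x))
c(79, 36) - o(G(-12, -10)) = 1 - 2*(-5)*(117 - 5) = 1 - 2*(-5)*112 = 1 - 1*(-1120) = 1 + 1120 = 1121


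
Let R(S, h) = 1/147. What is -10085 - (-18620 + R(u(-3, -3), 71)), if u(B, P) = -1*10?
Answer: 1254644/147 ≈ 8535.0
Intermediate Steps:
u(B, P) = -10
R(S, h) = 1/147
-10085 - (-18620 + R(u(-3, -3), 71)) = -10085 - (-18620 + 1/147) = -10085 - 1*(-2737139/147) = -10085 + 2737139/147 = 1254644/147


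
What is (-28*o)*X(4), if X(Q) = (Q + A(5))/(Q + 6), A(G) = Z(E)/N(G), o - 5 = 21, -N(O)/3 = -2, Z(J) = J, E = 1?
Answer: -910/3 ≈ -303.33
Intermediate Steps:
N(O) = 6 (N(O) = -3*(-2) = 6)
o = 26 (o = 5 + 21 = 26)
A(G) = 1/6
X(Q) = (1/6 + Q)/(6 + Q) (X(Q) = (Q + 1/6)/(Q + 6) = (1/6 + Q)/(6 + Q))
(-28*o)*X(4) = (-28*26)*((1/6 + 4)/(6 + 4)) = -728*25/(10*6) = -364*25/(5*6) = -728*5/12 = -910/3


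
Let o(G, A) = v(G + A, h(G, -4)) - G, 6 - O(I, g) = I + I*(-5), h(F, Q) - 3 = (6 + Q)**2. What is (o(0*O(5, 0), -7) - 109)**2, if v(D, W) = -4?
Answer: 12769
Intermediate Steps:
h(F, Q) = 3 + (6 + Q)**2
O(I, g) = 6 + 4*I (O(I, g) = 6 - (I + I*(-5)) = 6 - (I - 5*I) = 6 - (-4)*I = 6 + 4*I)
o(G, A) = -4 - G
(o(0*O(5, 0), -7) - 109)**2 = ((-4 - 0*(6 + 4*5)) - 109)**2 = ((-4 - 0*(6 + 20)) - 109)**2 = ((-4 - 0*26) - 109)**2 = ((-4 - 1*0) - 109)**2 = ((-4 + 0) - 109)**2 = (-4 - 109)**2 = (-113)**2 = 12769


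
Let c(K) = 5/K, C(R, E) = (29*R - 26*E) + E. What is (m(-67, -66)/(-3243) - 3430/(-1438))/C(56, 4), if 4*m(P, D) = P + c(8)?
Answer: 59452543/37904391552 ≈ 0.0015685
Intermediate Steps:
C(R, E) = -25*E + 29*R (C(R, E) = (-26*E + 29*R) + E = -25*E + 29*R)
m(P, D) = 5/32 + P/4 (m(P, D) = (P + 5/8)/4 = (5/8 + P)/4 = 5/32 + P/4)
(m(-67, -66)/(-3243) - 3430/(-1438))/C(56, 4) = ((5/32 + (1/4)*(-67))/(-3243) - 3430/(-1438))/(-25*4 + 29*56) = ((5/32 - 67/4)*(-1/3243) - 3430*(-1/1438))/(-100 + 1624) = (-531/32*(-1/3243) + 1715/719)/1524 = (177/34592 + 1715/719)*(1/1524) = (59452543/24871648)*(1/1524) = 59452543/37904391552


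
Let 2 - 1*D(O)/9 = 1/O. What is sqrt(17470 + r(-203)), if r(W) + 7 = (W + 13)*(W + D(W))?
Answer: sqrt(2167781987)/203 ≈ 229.36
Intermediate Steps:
D(O) = 18 - 9/O
r(W) = -7 + (13 + W)*(18 + W - 9/W) (r(W) = -7 + (W + 13)*(W + (18 - 9/W)) = -7 + (13 + W)*(18 + W - 9/W))
sqrt(17470 + r(-203)) = sqrt(17470 + (218 + (-203)**2 - 117/(-203) + 31*(-203))) = sqrt(17470 + (218 + 41209 - 117*(-1/203) - 6293)) = sqrt(17470 + (218 + 41209 + 117/203 - 6293)) = sqrt(17470 + 7132319/203) = sqrt(10678729/203) = sqrt(2167781987)/203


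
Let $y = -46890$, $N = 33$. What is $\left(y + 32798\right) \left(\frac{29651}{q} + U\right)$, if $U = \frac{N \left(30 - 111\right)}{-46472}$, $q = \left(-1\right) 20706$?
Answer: $\frac{2329749567041}{120281154} \approx 19369.0$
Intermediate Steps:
$q = -20706$
$U = \frac{2673}{46472}$ ($U = \frac{33 \left(30 - 111\right)}{-46472} = 33 \left(-81\right) \left(- \frac{1}{46472}\right) = \left(-2673\right) \left(- \frac{1}{46472}\right) = \frac{2673}{46472} \approx 0.057518$)
$\left(y + 32798\right) \left(\frac{29651}{q} + U\right) = \left(-46890 + 32798\right) \left(\frac{29651}{-20706} + \frac{2673}{46472}\right) = - 14092 \left(29651 \left(- \frac{1}{20706}\right) + \frac{2673}{46472}\right) = - 14092 \left(- \frac{29651}{20706} + \frac{2673}{46472}\right) = \left(-14092\right) \left(- \frac{661297067}{481124616}\right) = \frac{2329749567041}{120281154}$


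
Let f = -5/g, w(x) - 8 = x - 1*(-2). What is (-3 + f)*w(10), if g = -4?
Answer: -35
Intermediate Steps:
w(x) = 10 + x (w(x) = 8 + (x - 1*(-2)) = 8 + (x + 2) = 8 + (2 + x) = 10 + x)
f = 5/4 (f = -5/(-4) = -5*(-¼) = 5/4 ≈ 1.2500)
(-3 + f)*w(10) = (-3 + 5/4)*(10 + 10) = -7/4*20 = -35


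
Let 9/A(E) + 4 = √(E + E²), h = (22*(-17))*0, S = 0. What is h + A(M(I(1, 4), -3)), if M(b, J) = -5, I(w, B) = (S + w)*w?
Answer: 9 + 9*√5/2 ≈ 19.062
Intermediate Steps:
I(w, B) = w² (I(w, B) = (0 + w)*w = w*w = w²)
h = 0 (h = -374*0 = 0)
A(E) = 9/(-4 + √(E + E²))
h + A(M(I(1, 4), -3)) = 0 + 9/(-4 + √(-5*(1 - 5))) = 0 + 9/(-4 + √(-5*(-4))) = 0 + 9/(-4 + √20) = 0 + 9/(-4 + 2*√5) = 9/(-4 + 2*√5)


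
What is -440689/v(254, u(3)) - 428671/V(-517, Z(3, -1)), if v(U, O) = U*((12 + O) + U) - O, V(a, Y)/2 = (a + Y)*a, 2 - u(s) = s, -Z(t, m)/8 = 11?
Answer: -304536091411/42107742270 ≈ -7.2323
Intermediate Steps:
Z(t, m) = -88 (Z(t, m) = -8*11 = -88)
u(s) = 2 - s
V(a, Y) = 2*a*(Y + a) (V(a, Y) = 2*((a + Y)*a) = 2*((Y + a)*a) = 2*(a*(Y + a)) = 2*a*(Y + a))
v(U, O) = -O + U*(12 + O + U) (v(U, O) = U*(12 + O + U) - O = -O + U*(12 + O + U))
-440689/v(254, u(3)) - 428671/V(-517, Z(3, -1)) = -440689/(254² - (2 - 1*3) + 12*254 + (2 - 1*3)*254) - 428671*(-1/(1034*(-88 - 517))) = -440689/(64516 - (2 - 3) + 3048 + (2 - 3)*254) - 428671/(2*(-517)*(-605)) = -440689/(64516 - 1*(-1) + 3048 - 1*254) - 428671/625570 = -440689/(64516 + 1 + 3048 - 254) - 428671*1/625570 = -440689/67311 - 428671/625570 = -304536091411/42107742270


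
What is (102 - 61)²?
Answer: 1681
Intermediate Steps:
(102 - 61)² = 41² = 1681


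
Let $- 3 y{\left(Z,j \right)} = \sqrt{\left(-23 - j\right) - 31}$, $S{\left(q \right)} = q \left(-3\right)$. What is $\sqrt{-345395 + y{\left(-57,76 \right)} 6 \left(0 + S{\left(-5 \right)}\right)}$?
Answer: $\sqrt{-345395 - 30 i \sqrt{130}} \approx 0.291 - 587.7 i$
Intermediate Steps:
$S{\left(q \right)} = - 3 q$
$y{\left(Z,j \right)} = - \frac{\sqrt{-54 - j}}{3}$ ($y{\left(Z,j \right)} = - \frac{\sqrt{\left(-23 - j\right) - 31}}{3} = - \frac{\sqrt{-54 - j}}{3}$)
$\sqrt{-345395 + y{\left(-57,76 \right)} 6 \left(0 + S{\left(-5 \right)}\right)} = \sqrt{-345395 + - \frac{\sqrt{-54 - 76}}{3} \cdot 6 \left(0 - -15\right)} = \sqrt{-345395 + - \frac{\sqrt{-54 - 76}}{3} \cdot 6 \left(0 + 15\right)} = \sqrt{-345395 + - \frac{\sqrt{-130}}{3} \cdot 6 \cdot 15} = \sqrt{-345395 + - \frac{i \sqrt{130}}{3} \cdot 90} = \sqrt{-345395 - 30 i \sqrt{130}}$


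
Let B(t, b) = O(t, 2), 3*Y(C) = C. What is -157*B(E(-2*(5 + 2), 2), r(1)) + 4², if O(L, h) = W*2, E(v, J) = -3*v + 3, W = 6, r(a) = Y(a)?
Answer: -1868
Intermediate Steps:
Y(C) = C/3
r(a) = a/3
E(v, J) = 3 - 3*v
O(L, h) = 12 (O(L, h) = 6*2 = 12)
B(t, b) = 12
-157*B(E(-2*(5 + 2), 2), r(1)) + 4² = -157*12 + 4² = -1884 + 16 = -1868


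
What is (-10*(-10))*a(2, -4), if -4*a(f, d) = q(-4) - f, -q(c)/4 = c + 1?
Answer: -250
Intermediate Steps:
q(c) = -4 - 4*c (q(c) = -4*(c + 1) = -4*(1 + c) = -4 - 4*c)
a(f, d) = -3 + f/4 (a(f, d) = -((-4 - 4*(-4)) - f)/4 = -((-4 + 16) - f)/4 = -(12 - f)/4 = -3 + f/4)
(-10*(-10))*a(2, -4) = (-10*(-10))*(-3 + (¼)*2) = 100*(-3 + ½) = 100*(-5/2) = -250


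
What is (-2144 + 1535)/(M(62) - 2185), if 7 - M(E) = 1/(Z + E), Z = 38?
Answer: 60900/217801 ≈ 0.27961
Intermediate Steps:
M(E) = 7 - 1/(38 + E)
(-2144 + 1535)/(M(62) - 2185) = (-2144 + 1535)/((265 + 7*62)/(38 + 62) - 2185) = -609/((265 + 434)/100 - 2185) = -609/((1/100)*699 - 2185) = -609/(699/100 - 2185) = -609/(-217801/100) = -609*(-100/217801) = 60900/217801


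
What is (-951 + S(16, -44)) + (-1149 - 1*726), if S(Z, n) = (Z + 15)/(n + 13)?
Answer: -2827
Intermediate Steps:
S(Z, n) = (15 + Z)/(13 + n)
(-951 + S(16, -44)) + (-1149 - 1*726) = (-951 + (15 + 16)/(13 - 44)) + (-1149 - 1*726) = (-951 + 31/(-31)) + (-1149 - 726) = (-951 - 1/31*31) - 1875 = (-951 - 1) - 1875 = -952 - 1875 = -2827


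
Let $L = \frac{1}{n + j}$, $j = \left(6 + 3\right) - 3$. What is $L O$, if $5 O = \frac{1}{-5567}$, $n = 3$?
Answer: $- \frac{1}{250515} \approx -3.9918 \cdot 10^{-6}$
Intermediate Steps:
$j = 6$ ($j = 9 - 3 = 6$)
$O = - \frac{1}{27835}$ ($O = \frac{1}{5 \left(-5567\right)} = \frac{1}{5} \left(- \frac{1}{5567}\right) = - \frac{1}{27835} \approx -3.5926 \cdot 10^{-5}$)
$L = \frac{1}{9}$ ($L = \frac{1}{3 + 6} = \frac{1}{9} \approx 0.11111$)
$L O = \frac{1}{9} \left(- \frac{1}{27835}\right) = - \frac{1}{250515}$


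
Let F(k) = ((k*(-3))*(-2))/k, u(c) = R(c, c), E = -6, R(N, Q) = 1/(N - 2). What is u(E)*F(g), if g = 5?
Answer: -3/4 ≈ -0.75000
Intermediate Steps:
R(N, Q) = 1/(-2 + N)
u(c) = 1/(-2 + c)
F(k) = 6 (F(k) = (-3*k*(-2))/k = (6*k)/k = 6)
u(E)*F(g) = 6/(-2 - 6) = 6/(-8) = -1/8*6 = -3/4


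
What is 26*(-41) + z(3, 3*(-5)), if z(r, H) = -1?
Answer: -1067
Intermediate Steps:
26*(-41) + z(3, 3*(-5)) = 26*(-41) - 1 = -1066 - 1 = -1067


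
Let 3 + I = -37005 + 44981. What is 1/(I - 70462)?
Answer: -1/62489 ≈ -1.6003e-5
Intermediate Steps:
I = 7973 (I = -3 + (-37005 + 44981) = -3 + 7976 = 7973)
1/(I - 70462) = 1/(7973 - 70462) = 1/(-62489) = -1/62489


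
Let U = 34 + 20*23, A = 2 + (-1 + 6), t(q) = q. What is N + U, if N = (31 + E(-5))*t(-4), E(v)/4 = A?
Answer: 258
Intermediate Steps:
A = 7 (A = 2 + 5 = 7)
E(v) = 28 (E(v) = 4*7 = 28)
N = -236 (N = (31 + 28)*(-4) = 59*(-4) = -236)
U = 494 (U = 34 + 460 = 494)
N + U = -236 + 494 = 258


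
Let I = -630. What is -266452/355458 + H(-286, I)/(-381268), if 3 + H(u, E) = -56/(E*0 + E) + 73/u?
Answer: -217907323125227/290700611795880 ≈ -0.74959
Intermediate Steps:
H(u, E) = -3 - 56/E + 73/u (H(u, E) = -3 + (-56/(E*0 + E) + 73/u) = -3 + (-56/(0 + E) + 73/u) = -3 + (-56/E + 73/u) = -3 - 56/E + 73/u)
-266452/355458 + H(-286, I)/(-381268) = -266452/355458 + (-3 - 56/(-630) + 73/(-286))/(-381268) = -266452*1/355458 + (-3 - 56*(-1/630) + 73*(-1/286))*(-1/381268) = -133226/177729 + (-3 + 4/45 - 73/286)*(-1/381268) = -133226/177729 - 40751/12870*(-1/381268) = -133226/177729 + 40751/4906919160 = -217907323125227/290700611795880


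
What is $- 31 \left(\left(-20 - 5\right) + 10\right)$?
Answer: $465$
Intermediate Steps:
$- 31 \left(\left(-20 - 5\right) + 10\right) = - 31 \left(-25 + 10\right) = \left(-31\right) \left(-15\right) = 465$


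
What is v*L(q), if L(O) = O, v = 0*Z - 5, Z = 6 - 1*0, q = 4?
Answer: -20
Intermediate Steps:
Z = 6 (Z = 6 + 0 = 6)
v = -5 (v = 0*6 - 5 = 0 - 5 = -5)
v*L(q) = -5*4 = -20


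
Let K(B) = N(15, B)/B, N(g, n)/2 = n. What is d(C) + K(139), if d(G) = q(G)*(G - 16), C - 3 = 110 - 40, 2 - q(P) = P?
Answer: -4045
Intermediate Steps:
q(P) = 2 - P
N(g, n) = 2*n
C = 73 (C = 3 + (110 - 40) = 3 + 70 = 73)
d(G) = (-16 + G)*(2 - G) (d(G) = (2 - G)*(G - 16) = (2 - G)*(-16 + G) = (-16 + G)*(2 - G))
K(B) = 2 (K(B) = (2*B)/B = 2)
d(C) + K(139) = -(-16 + 73)*(-2 + 73) + 2 = -1*57*71 + 2 = -4047 + 2 = -4045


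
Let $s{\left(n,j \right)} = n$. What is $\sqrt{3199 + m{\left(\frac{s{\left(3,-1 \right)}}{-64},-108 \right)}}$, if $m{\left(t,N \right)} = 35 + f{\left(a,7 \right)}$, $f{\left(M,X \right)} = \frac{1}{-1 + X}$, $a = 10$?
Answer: $\frac{\sqrt{116430}}{6} \approx 56.87$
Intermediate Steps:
$m{\left(t,N \right)} = \frac{211}{6}$ ($m{\left(t,N \right)} = 35 + \frac{1}{-1 + 7} = 35 + \frac{1}{6} = \frac{211}{6}$)
$\sqrt{3199 + m{\left(\frac{s{\left(3,-1 \right)}}{-64},-108 \right)}} = \sqrt{3199 + \frac{211}{6}} = \sqrt{\frac{19405}{6}} = \frac{\sqrt{116430}}{6}$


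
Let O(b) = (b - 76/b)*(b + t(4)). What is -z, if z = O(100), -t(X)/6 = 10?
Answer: -19848/5 ≈ -3969.6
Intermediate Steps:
t(X) = -60 (t(X) = -6*10 = -60)
O(b) = (-60 + b)*(b - 76/b) (O(b) = (b - 76/b)*(b - 60) = (b - 76/b)*(-60 + b) = (-60 + b)*(b - 76/b))
z = 19848/5 (z = -76 + 100² - 60*100 + 4560/100 = -76 + 10000 - 6000 + 4560*(1/100) = -76 + 10000 - 6000 + 228/5 = 19848/5 ≈ 3969.6)
-z = -1*19848/5 = -19848/5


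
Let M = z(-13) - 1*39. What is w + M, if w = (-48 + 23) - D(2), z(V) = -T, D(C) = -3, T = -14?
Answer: -47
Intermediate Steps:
z(V) = 14 (z(V) = -1*(-14) = 14)
M = -25 (M = 14 - 1*39 = 14 - 39 = -25)
w = -22 (w = (-48 + 23) - 1*(-3) = -25 + 3 = -22)
w + M = -22 - 25 = -47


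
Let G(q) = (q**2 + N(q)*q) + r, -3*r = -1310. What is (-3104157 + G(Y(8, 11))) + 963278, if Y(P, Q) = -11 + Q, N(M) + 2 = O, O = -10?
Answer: -6421327/3 ≈ -2.1404e+6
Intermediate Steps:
N(M) = -12 (N(M) = -2 - 10 = -12)
r = 1310/3 (r = -1/3*(-1310) = 1310/3 ≈ 436.67)
G(q) = 1310/3 + q**2 - 12*q (G(q) = (q**2 - 12*q) + 1310/3 = 1310/3 + q**2 - 12*q)
(-3104157 + G(Y(8, 11))) + 963278 = (-3104157 + (1310/3 + (-11 + 11)**2 - 12*(-11 + 11))) + 963278 = (-3104157 + (1310/3 + 0**2 - 12*0)) + 963278 = (-3104157 + (1310/3 + 0 + 0)) + 963278 = (-3104157 + 1310/3) + 963278 = -9311161/3 + 963278 = -6421327/3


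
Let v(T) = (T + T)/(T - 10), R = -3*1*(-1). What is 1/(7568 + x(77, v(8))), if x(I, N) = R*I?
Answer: 1/7799 ≈ 0.00012822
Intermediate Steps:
R = 3 (R = -3*(-1) = 3)
v(T) = 2*T/(-10 + T) (v(T) = (2*T)/(-10 + T) = 2*T/(-10 + T))
x(I, N) = 3*I
1/(7568 + x(77, v(8))) = 1/(7568 + 3*77) = 1/(7568 + 231) = 1/7799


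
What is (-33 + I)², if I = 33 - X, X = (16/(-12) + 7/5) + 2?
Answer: 961/225 ≈ 4.2711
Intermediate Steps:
X = 31/15 (X = (16*(-1/12) + 7*(⅕)) + 2 = (-4/3 + 7/5) + 2 = 1/15 + 2 = 31/15 ≈ 2.0667)
I = 464/15 (I = 33 - 1*31/15 = 33 - 31/15 = 464/15 ≈ 30.933)
(-33 + I)² = (-33 + 464/15)² = (-31/15)² = 961/225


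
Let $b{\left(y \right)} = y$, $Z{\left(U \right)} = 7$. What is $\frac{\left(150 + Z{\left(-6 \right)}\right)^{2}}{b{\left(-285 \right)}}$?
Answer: $- \frac{24649}{285} \approx -86.488$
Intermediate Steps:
$\frac{\left(150 + Z{\left(-6 \right)}\right)^{2}}{b{\left(-285 \right)}} = \frac{\left(150 + 7\right)^{2}}{-285} = 157^{2} \left(- \frac{1}{285}\right) = 24649 \left(- \frac{1}{285}\right) = - \frac{24649}{285}$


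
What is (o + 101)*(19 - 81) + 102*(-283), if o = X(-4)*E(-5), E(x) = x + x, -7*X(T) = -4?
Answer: -243416/7 ≈ -34774.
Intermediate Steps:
X(T) = 4/7 (X(T) = -⅐*(-4) = 4/7)
E(x) = 2*x
o = -40/7 (o = 4*(2*(-5))/7 = (4/7)*(-10) = -40/7 ≈ -5.7143)
(o + 101)*(19 - 81) + 102*(-283) = (-40/7 + 101)*(19 - 81) + 102*(-283) = (667/7)*(-62) - 28866 = -41354/7 - 28866 = -243416/7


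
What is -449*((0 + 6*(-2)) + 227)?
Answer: -96535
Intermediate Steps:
-449*((0 + 6*(-2)) + 227) = -449*((0 - 12) + 227) = -449*(-12 + 227) = -449*215 = -96535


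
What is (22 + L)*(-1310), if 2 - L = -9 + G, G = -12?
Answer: -58950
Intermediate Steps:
L = 23 (L = 2 - (-9 - 12) = 2 - 1*(-21) = 2 + 21 = 23)
(22 + L)*(-1310) = (22 + 23)*(-1310) = 45*(-1310) = -58950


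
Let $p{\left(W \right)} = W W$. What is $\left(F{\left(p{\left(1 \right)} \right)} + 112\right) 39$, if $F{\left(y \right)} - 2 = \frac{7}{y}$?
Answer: $4719$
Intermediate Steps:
$p{\left(W \right)} = W^{2}$
$F{\left(y \right)} = 2 + \frac{7}{y}$
$\left(F{\left(p{\left(1 \right)} \right)} + 112\right) 39 = \left(\left(2 + \frac{7}{1^{2}}\right) + 112\right) 39 = \left(\left(2 + \frac{7}{1}\right) + 112\right) 39 = \left(\left(2 + 7 \cdot 1\right) + 112\right) 39 = \left(\left(2 + 7\right) + 112\right) 39 = \left(9 + 112\right) 39 = 121 \cdot 39 = 4719$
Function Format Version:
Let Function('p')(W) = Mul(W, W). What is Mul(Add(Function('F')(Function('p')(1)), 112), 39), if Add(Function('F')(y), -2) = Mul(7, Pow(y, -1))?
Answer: 4719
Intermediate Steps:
Function('p')(W) = Pow(W, 2)
Function('F')(y) = Add(2, Mul(7, Pow(y, -1)))
Mul(Add(Function('F')(Function('p')(1)), 112), 39) = Mul(Add(Add(2, Mul(7, Pow(Pow(1, 2), -1))), 112), 39) = Mul(Add(Add(2, Mul(7, Pow(1, -1))), 112), 39) = Mul(Add(Add(2, Mul(7, 1)), 112), 39) = Mul(Add(Add(2, 7), 112), 39) = Mul(Add(9, 112), 39) = Mul(121, 39) = 4719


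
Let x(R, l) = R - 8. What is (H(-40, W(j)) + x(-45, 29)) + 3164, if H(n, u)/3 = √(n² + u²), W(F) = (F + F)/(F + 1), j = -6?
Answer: 3111 + 12*√2509/5 ≈ 3231.2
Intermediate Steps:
x(R, l) = -8 + R
W(F) = 2*F/(1 + F) (W(F) = (2*F)/(1 + F) = 2*F/(1 + F))
H(n, u) = 3*√(n² + u²)
(H(-40, W(j)) + x(-45, 29)) + 3164 = (3*√((-40)² + (2*(-6)/(1 - 6))²) + (-8 - 45)) + 3164 = (3*√(1600 + (2*(-6)/(-5))²) - 53) + 3164 = (3*√(1600 + (2*(-6)*(-⅕))²) - 53) + 3164 = (3*√(1600 + (12/5)²) - 53) + 3164 = (3*√(1600 + 144/25) - 53) + 3164 = (3*√(40144/25) - 53) + 3164 = (3*(4*√2509/5) - 53) + 3164 = (12*√2509/5 - 53) + 3164 = (-53 + 12*√2509/5) + 3164 = 3111 + 12*√2509/5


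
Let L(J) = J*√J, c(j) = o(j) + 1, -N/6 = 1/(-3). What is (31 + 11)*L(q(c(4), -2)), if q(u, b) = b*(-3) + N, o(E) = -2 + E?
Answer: 672*√2 ≈ 950.35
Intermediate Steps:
N = 2 (N = -6/(-3) = -6*(-1)/3 = -6*(-⅓) = 2)
c(j) = -1 + j (c(j) = (-2 + j) + 1 = -1 + j)
q(u, b) = 2 - 3*b (q(u, b) = b*(-3) + 2 = -3*b + 2 = 2 - 3*b)
L(J) = J^(3/2)
(31 + 11)*L(q(c(4), -2)) = (31 + 11)*(2 - 3*(-2))^(3/2) = 42*(2 + 6)^(3/2) = 42*8^(3/2) = 42*(16*√2) = 672*√2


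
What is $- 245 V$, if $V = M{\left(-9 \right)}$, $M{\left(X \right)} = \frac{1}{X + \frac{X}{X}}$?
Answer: $\frac{245}{8} \approx 30.625$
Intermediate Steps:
$M{\left(X \right)} = \frac{1}{1 + X}$ ($M{\left(X \right)} = \frac{1}{X + 1} = \frac{1}{1 + X}$)
$V = - \frac{1}{8}$ ($V = \frac{1}{1 - 9} = \frac{1}{-8} = - \frac{1}{8} \approx -0.125$)
$- 245 V = \left(-245\right) \left(- \frac{1}{8}\right) = \frac{245}{8}$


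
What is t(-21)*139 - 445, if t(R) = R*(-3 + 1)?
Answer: 5393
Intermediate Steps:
t(R) = -2*R (t(R) = R*(-2) = -2*R)
t(-21)*139 - 445 = -2*(-21)*139 - 445 = 42*139 - 445 = 5838 - 445 = 5393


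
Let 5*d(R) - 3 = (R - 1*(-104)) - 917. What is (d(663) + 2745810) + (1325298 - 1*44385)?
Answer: 20133468/5 ≈ 4.0267e+6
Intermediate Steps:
d(R) = -162 + R/5 (d(R) = 3/5 + ((R - 1*(-104)) - 917)/5 = 3/5 + ((R + 104) - 917)/5 = 3/5 + ((104 + R) - 917)/5 = 3/5 + (-813 + R)/5 = 3/5 + (-813/5 + R/5) = -162 + R/5)
(d(663) + 2745810) + (1325298 - 1*44385) = ((-162 + (1/5)*663) + 2745810) + (1325298 - 1*44385) = ((-162 + 663/5) + 2745810) + (1325298 - 44385) = (-147/5 + 2745810) + 1280913 = 13728903/5 + 1280913 = 20133468/5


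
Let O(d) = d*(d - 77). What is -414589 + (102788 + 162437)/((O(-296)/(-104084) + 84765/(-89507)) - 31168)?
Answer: -1203939252767053794/2903874786239 ≈ -4.1460e+5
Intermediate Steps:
O(d) = d*(-77 + d)
-414589 + (102788 + 162437)/((O(-296)/(-104084) + 84765/(-89507)) - 31168) = -414589 + (102788 + 162437)/((-296*(-77 - 296)/(-104084) + 84765/(-89507)) - 31168) = -414589 + 265225/((-296*(-373)*(-1/104084) + 84765*(-1/89507)) - 31168) = -414589 + 265225/((110408*(-1/104084) - 84765/89507) - 31168) = -414589 + 265225/((-27602/26021 - 84765/89507) - 31168) = -414589 + 265225/(-4676242279/2329061647 - 31168) = -414589 + 265225/(-72596869655975/2329061647) = -414589 + 265225*(-2329061647/72596869655975) = -414589 - 24709015013023/2903874786239 = -1203939252767053794/2903874786239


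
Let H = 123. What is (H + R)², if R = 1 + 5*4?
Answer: 20736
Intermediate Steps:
R = 21 (R = 1 + 20 = 21)
(H + R)² = (123 + 21)² = 144² = 20736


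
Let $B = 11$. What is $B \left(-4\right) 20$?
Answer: $-880$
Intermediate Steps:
$B \left(-4\right) 20 = 11 \left(-4\right) 20 = \left(-44\right) 20 = -880$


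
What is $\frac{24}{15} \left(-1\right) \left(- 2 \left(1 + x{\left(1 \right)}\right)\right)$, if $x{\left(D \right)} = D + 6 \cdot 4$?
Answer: $\frac{416}{5} \approx 83.2$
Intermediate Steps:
$x{\left(D \right)} = 24 + D$ ($x{\left(D \right)} = D + 24 = 24 + D$)
$\frac{24}{15} \left(-1\right) \left(- 2 \left(1 + x{\left(1 \right)}\right)\right) = \frac{24}{15} \left(-1\right) \left(- 2 \left(1 + \left(24 + 1\right)\right)\right) = 24 \cdot \frac{1}{15} \left(-1\right) \left(- 2 \left(1 + 25\right)\right) = \frac{8}{5} \left(-1\right) \left(\left(-2\right) 26\right) = \left(- \frac{8}{5}\right) \left(-52\right) = \frac{416}{5}$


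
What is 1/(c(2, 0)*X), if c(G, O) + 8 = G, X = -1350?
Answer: 1/8100 ≈ 0.00012346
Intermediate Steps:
c(G, O) = -8 + G
1/(c(2, 0)*X) = 1/((-8 + 2)*(-1350)) = 1/(-6*(-1350)) = 1/8100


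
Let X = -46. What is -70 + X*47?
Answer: -2232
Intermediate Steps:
-70 + X*47 = -70 - 46*47 = -70 - 2162 = -2232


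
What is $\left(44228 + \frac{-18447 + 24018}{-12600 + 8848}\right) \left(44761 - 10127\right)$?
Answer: $\frac{2873546354545}{1876} \approx 1.5317 \cdot 10^{9}$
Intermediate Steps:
$\left(44228 + \frac{-18447 + 24018}{-12600 + 8848}\right) \left(44761 - 10127\right) = \left(44228 + \frac{5571}{-3752}\right) 34634 = \left(44228 + 5571 \left(- \frac{1}{3752}\right)\right) 34634 = \left(44228 - \frac{5571}{3752}\right) 34634 = \frac{165937885}{3752} \cdot 34634 = \frac{2873546354545}{1876}$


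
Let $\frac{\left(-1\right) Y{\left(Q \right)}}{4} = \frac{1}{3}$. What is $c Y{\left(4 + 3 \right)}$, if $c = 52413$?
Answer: $-69884$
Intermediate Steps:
$Y{\left(Q \right)} = - \frac{4}{3}$
$c Y{\left(4 + 3 \right)} = 52413 \left(- \frac{4}{3}\right) = -69884$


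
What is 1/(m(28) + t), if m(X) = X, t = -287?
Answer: -1/259 ≈ -0.0038610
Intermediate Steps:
1/(m(28) + t) = 1/(28 - 287) = 1/(-259) = -1/259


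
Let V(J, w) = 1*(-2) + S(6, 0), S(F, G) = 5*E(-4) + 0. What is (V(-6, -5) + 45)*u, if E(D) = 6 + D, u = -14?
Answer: -742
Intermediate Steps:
S(F, G) = 10 (S(F, G) = 5*(6 - 4) + 0 = 5*2 + 0 = 10 + 0 = 10)
V(J, w) = 8 (V(J, w) = 1*(-2) + 10 = -2 + 10 = 8)
(V(-6, -5) + 45)*u = (8 + 45)*(-14) = 53*(-14) = -742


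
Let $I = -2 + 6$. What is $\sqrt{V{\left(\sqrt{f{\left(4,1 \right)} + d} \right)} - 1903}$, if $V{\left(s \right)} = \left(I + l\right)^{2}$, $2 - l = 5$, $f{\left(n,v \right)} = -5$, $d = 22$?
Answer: $i \sqrt{1902} \approx 43.612 i$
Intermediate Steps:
$l = -3$ ($l = 2 - 5 = -3$)
$I = 4$
$V{\left(s \right)} = 1$ ($V{\left(s \right)} = \left(4 - 3\right)^{2} = 1^{2} = 1$)
$\sqrt{V{\left(\sqrt{f{\left(4,1 \right)} + d} \right)} - 1903} = \sqrt{1 - 1903} = \sqrt{-1902} = i \sqrt{1902}$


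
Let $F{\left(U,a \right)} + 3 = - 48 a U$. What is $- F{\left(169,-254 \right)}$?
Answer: $-2060445$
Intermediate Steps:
$F{\left(U,a \right)} = -3 - 48 U a$ ($F{\left(U,a \right)} = -3 - 48 a U = -3 - 48 U a$)
$- F{\left(169,-254 \right)} = - (-3 - 8112 \left(-254\right)) = - (-3 + 2060448) = \left(-1\right) 2060445 = -2060445$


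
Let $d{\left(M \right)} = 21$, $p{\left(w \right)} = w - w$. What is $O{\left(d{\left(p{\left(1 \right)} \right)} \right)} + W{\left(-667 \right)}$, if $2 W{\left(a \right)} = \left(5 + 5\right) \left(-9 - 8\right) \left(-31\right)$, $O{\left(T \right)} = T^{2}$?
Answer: $3076$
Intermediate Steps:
$p{\left(w \right)} = 0$
$W{\left(a \right)} = 2635$ ($W{\left(a \right)} = \frac{\left(5 + 5\right) \left(-9 - 8\right) \left(-31\right)}{2} = \frac{10 \left(-17\right) \left(-31\right)}{2} = \frac{\left(-170\right) \left(-31\right)}{2} = \frac{1}{2} \cdot 5270 = 2635$)
$O{\left(d{\left(p{\left(1 \right)} \right)} \right)} + W{\left(-667 \right)} = 21^{2} + 2635 = 441 + 2635 = 3076$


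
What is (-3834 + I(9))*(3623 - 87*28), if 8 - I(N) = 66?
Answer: -4619804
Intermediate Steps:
I(N) = -58 (I(N) = 8 - 1*66 = 8 - 66 = -58)
(-3834 + I(9))*(3623 - 87*28) = (-3834 - 58)*(3623 - 87*28) = -3892*(3623 - 2436) = -3892*1187 = -4619804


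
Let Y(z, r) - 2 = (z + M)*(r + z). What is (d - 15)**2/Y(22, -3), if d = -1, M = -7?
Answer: 256/287 ≈ 0.89199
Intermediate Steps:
Y(z, r) = 2 + (-7 + z)*(r + z) (Y(z, r) = 2 + (z - 7)*(r + z) = 2 + (-7 + z)*(r + z))
(d - 15)**2/Y(22, -3) = (-1 - 15)**2/(2 + 22**2 - 7*(-3) - 7*22 - 3*22) = (-16)**2/(2 + 484 + 21 - 154 - 66) = 256/287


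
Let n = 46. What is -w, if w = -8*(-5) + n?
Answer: -86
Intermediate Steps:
w = 86 (w = -8*(-5) + 46 = 40 + 46 = 86)
-w = -1*86 = -86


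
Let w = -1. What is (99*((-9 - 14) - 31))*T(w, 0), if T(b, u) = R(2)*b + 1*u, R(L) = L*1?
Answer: 10692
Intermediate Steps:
R(L) = L
T(b, u) = u + 2*b (T(b, u) = 2*b + 1*u = 2*b + u = u + 2*b)
(99*((-9 - 14) - 31))*T(w, 0) = (99*((-9 - 14) - 31))*(0 + 2*(-1)) = (99*(-23 - 31))*(0 - 2) = (99*(-54))*(-2) = -5346*(-2) = 10692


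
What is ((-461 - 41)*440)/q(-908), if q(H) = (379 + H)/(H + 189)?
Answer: -158812720/529 ≈ -3.0021e+5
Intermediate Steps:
q(H) = (379 + H)/(189 + H)
((-461 - 41)*440)/q(-908) = ((-461 - 41)*440)/(((379 - 908)/(189 - 908))) = (-502*440)/((-529/(-719))) = -220880/((-1/719*(-529))) = -220880/529/719 = -220880*719/529 = -158812720/529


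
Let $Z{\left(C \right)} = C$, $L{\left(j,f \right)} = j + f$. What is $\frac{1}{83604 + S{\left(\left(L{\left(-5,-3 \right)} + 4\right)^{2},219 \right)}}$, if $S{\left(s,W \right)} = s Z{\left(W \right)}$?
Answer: $\frac{1}{87108} \approx 1.148 \cdot 10^{-5}$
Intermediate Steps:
$L{\left(j,f \right)} = f + j$
$S{\left(s,W \right)} = W s$ ($S{\left(s,W \right)} = s W = W s$)
$\frac{1}{83604 + S{\left(\left(L{\left(-5,-3 \right)} + 4\right)^{2},219 \right)}} = \frac{1}{83604 + 219 \left(\left(-3 - 5\right) + 4\right)^{2}} = \frac{1}{83604 + 219 \left(-8 + 4\right)^{2}} = \frac{1}{83604 + 219 \left(-4\right)^{2}} = \frac{1}{83604 + 219 \cdot 16} = \frac{1}{83604 + 3504} = \frac{1}{87108}$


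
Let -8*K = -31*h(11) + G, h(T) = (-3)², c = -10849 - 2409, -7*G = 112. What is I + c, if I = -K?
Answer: -106359/8 ≈ -13295.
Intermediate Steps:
G = -16 (G = -⅐*112 = -16)
c = -13258
h(T) = 9
K = 295/8 (K = -(-31*9 - 16)/8 = -(-279 - 16)/8 = -⅛*(-295) = 295/8 ≈ 36.875)
I = -295/8 (I = -1*295/8 = -295/8 ≈ -36.875)
I + c = -295/8 - 13258 = -106359/8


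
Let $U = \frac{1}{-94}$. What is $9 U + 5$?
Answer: $\frac{461}{94} \approx 4.9043$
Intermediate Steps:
$U = - \frac{1}{94} \approx -0.010638$
$9 U + 5 = 9 \left(- \frac{1}{94}\right) + 5 = - \frac{9}{94} + 5 = \frac{461}{94}$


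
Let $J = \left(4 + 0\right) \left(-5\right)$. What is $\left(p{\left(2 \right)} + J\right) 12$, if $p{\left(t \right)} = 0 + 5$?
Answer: $-180$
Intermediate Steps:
$p{\left(t \right)} = 5$
$J = -20$ ($J = 4 \left(-5\right) = -20$)
$\left(p{\left(2 \right)} + J\right) 12 = \left(5 - 20\right) 12 = \left(-15\right) 12 = -180$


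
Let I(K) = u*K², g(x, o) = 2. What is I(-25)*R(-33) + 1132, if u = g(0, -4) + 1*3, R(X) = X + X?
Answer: -205118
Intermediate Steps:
R(X) = 2*X
u = 5 (u = 2 + 1*3 = 2 + 3 = 5)
I(K) = 5*K²
I(-25)*R(-33) + 1132 = (5*(-25)²)*(2*(-33)) + 1132 = (5*625)*(-66) + 1132 = 3125*(-66) + 1132 = -206250 + 1132 = -205118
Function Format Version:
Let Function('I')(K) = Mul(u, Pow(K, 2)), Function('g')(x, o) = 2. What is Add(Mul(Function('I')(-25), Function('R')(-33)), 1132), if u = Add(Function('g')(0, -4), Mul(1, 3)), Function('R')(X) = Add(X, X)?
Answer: -205118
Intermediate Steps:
Function('R')(X) = Mul(2, X)
u = 5 (u = Add(2, Mul(1, 3)) = Add(2, 3) = 5)
Function('I')(K) = Mul(5, Pow(K, 2))
Add(Mul(Function('I')(-25), Function('R')(-33)), 1132) = Add(Mul(Mul(5, Pow(-25, 2)), Mul(2, -33)), 1132) = Add(Mul(Mul(5, 625), -66), 1132) = Add(Mul(3125, -66), 1132) = Add(-206250, 1132) = -205118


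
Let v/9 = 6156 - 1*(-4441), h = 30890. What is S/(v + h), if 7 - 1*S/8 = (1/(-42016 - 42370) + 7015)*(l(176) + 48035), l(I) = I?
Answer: -114157433939108/5327414759 ≈ -21428.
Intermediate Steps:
v = 95373 (v = 9*(6156 - 1*(-4441)) = 9*(6156 + 4441) = 9*10597 = 95373)
S = -114157433939108/42193 (S = 56 - 8*(1/(-42016 - 42370) + 7015)*(176 + 48035) = 56 - 8*(1/(-84386) + 7015)*48211 = 56 - 8*(-1/84386 + 7015)*48211 = 56 - 2367871156*48211/42193 = 56 - 8*28539359075479/84386 = 56 - 114157436301916/42193 = -114157433939108/42193 ≈ -2.7056e+9)
S/(v + h) = -114157433939108/(42193*(95373 + 30890)) = -114157433939108/42193/126263 = -114157433939108/42193*1/126263 = -114157433939108/5327414759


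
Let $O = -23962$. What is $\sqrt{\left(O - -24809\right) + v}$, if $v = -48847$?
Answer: $40 i \sqrt{30} \approx 219.09 i$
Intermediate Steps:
$\sqrt{\left(O - -24809\right) + v} = \sqrt{\left(-23962 - -24809\right) - 48847} = \sqrt{\left(-23962 + 24809\right) - 48847} = \sqrt{847 - 48847} = \sqrt{-48000} = 40 i \sqrt{30}$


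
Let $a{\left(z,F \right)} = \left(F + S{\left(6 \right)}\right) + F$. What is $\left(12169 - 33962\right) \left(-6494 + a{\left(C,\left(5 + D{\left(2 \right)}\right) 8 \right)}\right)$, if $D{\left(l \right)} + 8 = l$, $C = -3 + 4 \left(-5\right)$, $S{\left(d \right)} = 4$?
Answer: $141785258$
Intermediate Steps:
$C = -23$ ($C = -3 - 20 = -23$)
$D{\left(l \right)} = -8 + l$
$a{\left(z,F \right)} = 4 + 2 F$ ($a{\left(z,F \right)} = \left(F + 4\right) + F = \left(4 + F\right) + F = 4 + 2 F$)
$\left(12169 - 33962\right) \left(-6494 + a{\left(C,\left(5 + D{\left(2 \right)}\right) 8 \right)}\right) = \left(12169 - 33962\right) \left(-6494 + \left(4 + 2 \left(5 + \left(-8 + 2\right)\right) 8\right)\right) = - 21793 \left(-6494 + \left(4 + 2 \left(5 - 6\right) 8\right)\right) = - 21793 \left(-6494 + \left(4 + 2 \left(\left(-1\right) 8\right)\right)\right) = - 21793 \left(-6494 + \left(4 + 2 \left(-8\right)\right)\right) = - 21793 \left(-6494 + \left(4 - 16\right)\right) = - 21793 \left(-6494 - 12\right) = \left(-21793\right) \left(-6506\right) = 141785258$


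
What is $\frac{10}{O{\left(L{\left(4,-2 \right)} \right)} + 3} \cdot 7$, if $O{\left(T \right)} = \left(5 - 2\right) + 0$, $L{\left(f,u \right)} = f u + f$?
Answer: $\frac{35}{3} \approx 11.667$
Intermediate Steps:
$L{\left(f,u \right)} = f + f u$
$O{\left(T \right)} = 3$ ($O{\left(T \right)} = 3 + 0 = 3$)
$\frac{10}{O{\left(L{\left(4,-2 \right)} \right)} + 3} \cdot 7 = \frac{10}{3 + 3} \cdot 7 = \frac{10}{6} \cdot 7 = 10 \cdot \frac{1}{6} \cdot 7 = \frac{5}{3} \cdot 7 = \frac{35}{3}$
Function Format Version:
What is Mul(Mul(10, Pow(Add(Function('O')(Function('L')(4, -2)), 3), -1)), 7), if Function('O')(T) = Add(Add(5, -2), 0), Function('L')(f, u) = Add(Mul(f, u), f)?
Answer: Rational(35, 3) ≈ 11.667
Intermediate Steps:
Function('L')(f, u) = Add(f, Mul(f, u))
Function('O')(T) = 3 (Function('O')(T) = Add(3, 0) = 3)
Mul(Mul(10, Pow(Add(Function('O')(Function('L')(4, -2)), 3), -1)), 7) = Mul(Mul(10, Pow(Add(3, 3), -1)), 7) = Mul(Mul(10, Pow(6, -1)), 7) = Mul(Mul(10, Rational(1, 6)), 7) = Mul(Rational(5, 3), 7) = Rational(35, 3)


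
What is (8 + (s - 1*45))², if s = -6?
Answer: 1849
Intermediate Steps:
(8 + (s - 1*45))² = (8 + (-6 - 1*45))² = (8 + (-6 - 45))² = (8 - 51)² = (-43)² = 1849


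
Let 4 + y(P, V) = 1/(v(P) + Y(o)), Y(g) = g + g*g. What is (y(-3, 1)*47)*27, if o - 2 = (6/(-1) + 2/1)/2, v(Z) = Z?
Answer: -5499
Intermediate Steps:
o = 0 (o = 2 + (6/(-1) + 2/1)/2 = 2 + (6*(-1) + 2*1)*(½) = 2 + (-6 + 2)*(½) = 2 - 4*½ = 2 - 2 = 0)
Y(g) = g + g²
y(P, V) = -4 + 1/P (y(P, V) = -4 + 1/(P + 0*(1 + 0)) = -4 + 1/(P + 0*1) = -4 + 1/(P + 0) = -4 + 1/P)
(y(-3, 1)*47)*27 = ((-4 + 1/(-3))*47)*27 = ((-4 - ⅓)*47)*27 = -13/3*47*27 = -611/3*27 = -5499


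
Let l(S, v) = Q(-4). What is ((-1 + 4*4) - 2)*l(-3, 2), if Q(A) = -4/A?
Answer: 13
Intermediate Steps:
l(S, v) = 1 (l(S, v) = -4/(-4) = -4*(-¼) = 1)
((-1 + 4*4) - 2)*l(-3, 2) = ((-1 + 4*4) - 2)*1 = ((-1 + 16) - 2)*1 = (15 - 2)*1 = 13*1 = 13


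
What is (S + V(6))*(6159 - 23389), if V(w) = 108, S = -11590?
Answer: 197834860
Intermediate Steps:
(S + V(6))*(6159 - 23389) = (-11590 + 108)*(6159 - 23389) = -11482*(-17230) = 197834860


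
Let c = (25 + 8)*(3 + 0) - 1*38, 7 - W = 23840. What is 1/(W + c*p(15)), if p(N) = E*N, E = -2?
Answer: -1/25663 ≈ -3.8967e-5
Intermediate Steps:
W = -23833 (W = 7 - 1*23840 = 7 - 23840 = -23833)
p(N) = -2*N
c = 61 (c = 33*3 - 38 = 99 - 38 = 61)
1/(W + c*p(15)) = 1/(-23833 + 61*(-2*15)) = 1/(-23833 + 61*(-30)) = 1/(-23833 - 1830) = 1/(-25663) = -1/25663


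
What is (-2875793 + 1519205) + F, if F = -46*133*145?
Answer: -2243698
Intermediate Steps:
F = -887110 (F = -6118*145 = -887110)
(-2875793 + 1519205) + F = (-2875793 + 1519205) - 887110 = -1356588 - 887110 = -2243698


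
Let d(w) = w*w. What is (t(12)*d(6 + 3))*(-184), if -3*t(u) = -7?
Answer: -34776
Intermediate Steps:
t(u) = 7/3 (t(u) = -⅓*(-7) = 7/3)
d(w) = w²
(t(12)*d(6 + 3))*(-184) = (7*(6 + 3)²/3)*(-184) = ((7/3)*9²)*(-184) = ((7/3)*81)*(-184) = 189*(-184) = -34776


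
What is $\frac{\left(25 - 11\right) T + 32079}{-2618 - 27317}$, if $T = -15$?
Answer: $- \frac{31869}{29935} \approx -1.0646$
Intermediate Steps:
$\frac{\left(25 - 11\right) T + 32079}{-2618 - 27317} = \frac{\left(25 - 11\right) \left(-15\right) + 32079}{-2618 - 27317} = \frac{14 \left(-15\right) + 32079}{-29935} = \left(-210 + 32079\right) \left(- \frac{1}{29935}\right) = 31869 \left(- \frac{1}{29935}\right) = - \frac{31869}{29935}$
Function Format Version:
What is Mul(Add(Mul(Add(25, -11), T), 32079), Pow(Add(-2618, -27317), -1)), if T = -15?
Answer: Rational(-31869, 29935) ≈ -1.0646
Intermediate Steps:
Mul(Add(Mul(Add(25, -11), T), 32079), Pow(Add(-2618, -27317), -1)) = Mul(Add(Mul(Add(25, -11), -15), 32079), Pow(Add(-2618, -27317), -1)) = Mul(Add(Mul(14, -15), 32079), Pow(-29935, -1)) = Mul(Add(-210, 32079), Rational(-1, 29935)) = Mul(31869, Rational(-1, 29935)) = Rational(-31869, 29935)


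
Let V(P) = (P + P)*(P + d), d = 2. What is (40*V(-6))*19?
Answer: 36480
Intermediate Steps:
V(P) = 2*P*(2 + P) (V(P) = (P + P)*(P + 2) = (2*P)*(2 + P) = 2*P*(2 + P))
(40*V(-6))*19 = (40*(2*(-6)*(2 - 6)))*19 = (40*(2*(-6)*(-4)))*19 = (40*48)*19 = 1920*19 = 36480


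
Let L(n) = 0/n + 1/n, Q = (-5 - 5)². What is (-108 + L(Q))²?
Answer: 116618401/10000 ≈ 11662.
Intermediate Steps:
Q = 100 (Q = (-10)² = 100)
L(n) = 1/n (L(n) = 0 + 1/n = 1/n)
(-108 + L(Q))² = (-108 + 1/100)² = (-10799/100)² = 116618401/10000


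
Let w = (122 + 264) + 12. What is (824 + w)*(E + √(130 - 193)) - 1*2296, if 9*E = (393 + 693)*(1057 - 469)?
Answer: 86701048 + 3666*I*√7 ≈ 8.6701e+7 + 9699.3*I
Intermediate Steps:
E = 70952 (E = ((393 + 693)*(1057 - 469))/9 = (1086*588)/9 = (⅑)*638568 = 70952)
w = 398 (w = 386 + 12 = 398)
(824 + w)*(E + √(130 - 193)) - 1*2296 = (824 + 398)*(70952 + √(130 - 193)) - 1*2296 = 1222*(70952 + √(-63)) - 2296 = 1222*(70952 + 3*I*√7) - 2296 = (86703344 + 3666*I*√7) - 2296 = 86701048 + 3666*I*√7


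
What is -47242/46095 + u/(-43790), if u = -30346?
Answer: -66992831/201850005 ≈ -0.33189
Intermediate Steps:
-47242/46095 + u/(-43790) = -47242/46095 - 30346/(-43790) = -47242*1/46095 - 30346*(-1/43790) = -47242/46095 + 15173/21895 = -66992831/201850005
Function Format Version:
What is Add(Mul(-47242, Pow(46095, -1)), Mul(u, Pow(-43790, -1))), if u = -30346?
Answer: Rational(-66992831, 201850005) ≈ -0.33189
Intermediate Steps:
Add(Mul(-47242, Pow(46095, -1)), Mul(u, Pow(-43790, -1))) = Add(Mul(-47242, Pow(46095, -1)), Mul(-30346, Pow(-43790, -1))) = Add(Mul(-47242, Rational(1, 46095)), Mul(-30346, Rational(-1, 43790))) = Add(Rational(-47242, 46095), Rational(15173, 21895)) = Rational(-66992831, 201850005)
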